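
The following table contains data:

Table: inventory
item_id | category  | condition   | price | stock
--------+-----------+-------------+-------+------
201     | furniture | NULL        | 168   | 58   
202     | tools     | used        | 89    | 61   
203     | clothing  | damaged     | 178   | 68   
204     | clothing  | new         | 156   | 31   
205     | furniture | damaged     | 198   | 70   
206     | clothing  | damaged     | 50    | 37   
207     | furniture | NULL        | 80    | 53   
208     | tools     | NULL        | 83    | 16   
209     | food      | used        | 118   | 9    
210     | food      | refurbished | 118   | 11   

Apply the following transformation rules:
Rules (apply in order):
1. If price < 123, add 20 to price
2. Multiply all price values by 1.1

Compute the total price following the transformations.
1493.8

Step 1: Apply Rule 1 - Add 20 to records with price < 123
  - 6 records affected: 538 + (6 × 20) = 658
  - Unaffected records: 700
  - Sum after Rule 1: 1358
Step 2: Apply Rule 2 - Multiply all by 1.1
  - 1358 × 1.1 = 1493.8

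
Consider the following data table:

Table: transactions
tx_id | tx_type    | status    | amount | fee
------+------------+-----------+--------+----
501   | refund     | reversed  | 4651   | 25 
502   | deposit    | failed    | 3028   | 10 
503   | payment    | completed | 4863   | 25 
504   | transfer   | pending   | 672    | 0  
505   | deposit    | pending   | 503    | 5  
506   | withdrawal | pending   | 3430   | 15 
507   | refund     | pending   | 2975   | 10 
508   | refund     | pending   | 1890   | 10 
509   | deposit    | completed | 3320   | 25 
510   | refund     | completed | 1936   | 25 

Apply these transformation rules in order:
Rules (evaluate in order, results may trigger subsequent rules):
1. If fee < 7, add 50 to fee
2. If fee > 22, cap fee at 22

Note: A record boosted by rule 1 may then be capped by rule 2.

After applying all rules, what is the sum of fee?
177

Step 1: Apply rule 1 to records with fee < 7
  - 2 records get bonus of 50
  - Of these, 2 records then exceed 22 and get capped
Step 2: Apply rule 2 to records with fee > 22
  - 4 records (original) are capped
Step 3: Calculate final sum = 177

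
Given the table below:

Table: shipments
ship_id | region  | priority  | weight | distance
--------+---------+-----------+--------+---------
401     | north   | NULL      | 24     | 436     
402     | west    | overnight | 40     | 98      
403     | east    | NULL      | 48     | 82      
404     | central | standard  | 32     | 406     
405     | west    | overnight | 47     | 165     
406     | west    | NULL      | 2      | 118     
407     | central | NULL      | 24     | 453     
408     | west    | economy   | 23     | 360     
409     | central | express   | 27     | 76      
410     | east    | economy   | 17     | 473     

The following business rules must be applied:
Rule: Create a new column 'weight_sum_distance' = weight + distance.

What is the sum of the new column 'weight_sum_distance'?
2951

Step 1: For each record, compute weight + distance
Example calculations:
  24 + 436 = 460
  40 + 98 = 138
  48 + 82 = 130
  ...
Step 2: Sum all derived values
Step 3: Total = 2951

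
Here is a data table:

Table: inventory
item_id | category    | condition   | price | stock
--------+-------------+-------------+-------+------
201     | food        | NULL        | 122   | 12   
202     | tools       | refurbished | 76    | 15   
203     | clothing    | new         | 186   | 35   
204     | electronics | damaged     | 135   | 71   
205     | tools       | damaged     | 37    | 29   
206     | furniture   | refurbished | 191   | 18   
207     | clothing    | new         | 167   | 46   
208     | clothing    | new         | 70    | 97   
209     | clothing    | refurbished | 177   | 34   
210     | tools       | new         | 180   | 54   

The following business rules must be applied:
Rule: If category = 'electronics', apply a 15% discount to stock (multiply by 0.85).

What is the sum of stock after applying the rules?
400.35

Step 1: Records with category = 'electronics' have total stock = 71
Step 2: Apply multiplier: 71 × 0.85 = 60.35
Step 3: Other records total: 340
Step 4: Final sum = 60.35 + 340 = 400.35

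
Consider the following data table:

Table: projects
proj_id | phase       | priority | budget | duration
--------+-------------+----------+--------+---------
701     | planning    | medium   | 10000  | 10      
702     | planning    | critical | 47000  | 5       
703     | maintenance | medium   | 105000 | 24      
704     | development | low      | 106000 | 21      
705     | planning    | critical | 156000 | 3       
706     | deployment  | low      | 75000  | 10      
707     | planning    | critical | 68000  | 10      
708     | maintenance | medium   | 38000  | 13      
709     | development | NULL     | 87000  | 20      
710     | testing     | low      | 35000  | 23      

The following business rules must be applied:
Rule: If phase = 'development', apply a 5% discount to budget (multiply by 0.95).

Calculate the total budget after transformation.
717350.0

Step 1: Records with phase = 'development' have total budget = 193000
Step 2: Apply multiplier: 193000 × 0.95 = 183350.0
Step 3: Other records total: 534000
Step 4: Final sum = 183350.0 + 534000 = 717350.0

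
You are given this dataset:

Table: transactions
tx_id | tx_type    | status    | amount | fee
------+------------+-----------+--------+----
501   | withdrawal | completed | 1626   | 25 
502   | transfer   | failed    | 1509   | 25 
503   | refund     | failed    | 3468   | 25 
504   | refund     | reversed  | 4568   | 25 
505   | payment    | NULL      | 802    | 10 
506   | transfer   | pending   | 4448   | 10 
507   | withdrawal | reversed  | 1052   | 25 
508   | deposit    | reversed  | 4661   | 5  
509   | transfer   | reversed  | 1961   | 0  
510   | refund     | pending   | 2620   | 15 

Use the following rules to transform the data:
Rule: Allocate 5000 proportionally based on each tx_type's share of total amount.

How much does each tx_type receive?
deposit: 872.36, payment: 150.1, refund: 1994.39, transfer: 1481.94, withdrawal: 501.22

Step 1: Calculate total amount = 26715
Step 2: Calculate each tx_type's proportion:
  deposit: 4661/26715 = 17.45% → 872.36
  payment: 802/26715 = 3.00% → 150.1
  refund: 10656/26715 = 39.89% → 1994.39
  transfer: 7918/26715 = 29.64% → 1481.94
  withdrawal: 2678/26715 = 10.02% → 501.22
Step 3: Verify: sum of allocations ≈ 5000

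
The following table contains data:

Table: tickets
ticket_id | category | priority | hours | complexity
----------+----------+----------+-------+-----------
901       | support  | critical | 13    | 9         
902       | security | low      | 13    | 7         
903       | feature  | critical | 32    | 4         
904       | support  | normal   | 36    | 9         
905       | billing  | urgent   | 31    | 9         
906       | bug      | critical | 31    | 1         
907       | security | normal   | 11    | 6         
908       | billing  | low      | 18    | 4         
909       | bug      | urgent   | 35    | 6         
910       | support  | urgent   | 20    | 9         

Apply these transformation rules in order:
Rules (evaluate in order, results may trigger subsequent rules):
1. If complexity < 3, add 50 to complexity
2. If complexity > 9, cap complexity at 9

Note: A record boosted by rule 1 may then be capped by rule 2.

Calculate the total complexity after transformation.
72

Step 1: Apply rule 1 to records with complexity < 3
  - 1 records get bonus of 50
  - Of these, 1 records then exceed 9 and get capped
Step 2: Apply rule 2 to records with complexity > 9
  - 0 records (original) are capped
Step 3: Calculate final sum = 72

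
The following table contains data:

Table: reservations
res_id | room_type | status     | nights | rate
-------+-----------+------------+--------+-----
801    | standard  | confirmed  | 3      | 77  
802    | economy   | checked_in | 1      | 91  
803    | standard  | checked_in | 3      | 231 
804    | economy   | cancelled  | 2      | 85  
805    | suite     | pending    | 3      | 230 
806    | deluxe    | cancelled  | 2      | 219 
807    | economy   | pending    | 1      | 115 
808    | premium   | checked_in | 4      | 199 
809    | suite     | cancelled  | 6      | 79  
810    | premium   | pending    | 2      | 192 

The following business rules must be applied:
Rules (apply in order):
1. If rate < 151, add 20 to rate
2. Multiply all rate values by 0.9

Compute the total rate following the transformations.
1456.2

Step 1: Apply Rule 1 - Add 20 to records with rate < 151
  - 5 records affected: 447 + (5 × 20) = 547
  - Unaffected records: 1071
  - Sum after Rule 1: 1618
Step 2: Apply Rule 2 - Multiply all by 0.9
  - 1618 × 0.9 = 1456.2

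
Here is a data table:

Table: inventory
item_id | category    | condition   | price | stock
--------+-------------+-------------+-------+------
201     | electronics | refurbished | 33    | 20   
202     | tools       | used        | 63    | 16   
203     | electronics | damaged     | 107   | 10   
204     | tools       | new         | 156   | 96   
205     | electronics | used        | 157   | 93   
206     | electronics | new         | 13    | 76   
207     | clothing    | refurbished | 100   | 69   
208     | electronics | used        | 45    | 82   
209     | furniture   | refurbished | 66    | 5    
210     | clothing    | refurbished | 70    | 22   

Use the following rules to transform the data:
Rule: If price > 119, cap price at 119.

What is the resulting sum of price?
735

Step 1: 2 records have price > 119
Step 2: These records originally summed to 313
Step 3: After capping: 2 × 119 = 238
Step 4: Unaffected records sum: 497
Step 5: Final sum = 238 + 497 = 735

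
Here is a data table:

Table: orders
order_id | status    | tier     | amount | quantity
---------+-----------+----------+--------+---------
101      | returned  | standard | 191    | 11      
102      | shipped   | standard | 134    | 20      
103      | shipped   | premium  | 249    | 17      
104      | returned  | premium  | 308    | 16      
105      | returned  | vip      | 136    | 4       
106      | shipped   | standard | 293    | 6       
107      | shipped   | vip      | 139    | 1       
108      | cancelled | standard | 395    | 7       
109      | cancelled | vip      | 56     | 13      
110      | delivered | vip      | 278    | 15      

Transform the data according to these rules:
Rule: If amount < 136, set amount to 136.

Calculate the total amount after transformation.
2261

Step 1: 2 records have amount < 136
Step 2: These records originally summed to 190
Step 3: After setting to minimum: 2 × 136 = 272
Step 4: Unaffected records sum: 1989
Step 5: Final sum = 272 + 1989 = 2261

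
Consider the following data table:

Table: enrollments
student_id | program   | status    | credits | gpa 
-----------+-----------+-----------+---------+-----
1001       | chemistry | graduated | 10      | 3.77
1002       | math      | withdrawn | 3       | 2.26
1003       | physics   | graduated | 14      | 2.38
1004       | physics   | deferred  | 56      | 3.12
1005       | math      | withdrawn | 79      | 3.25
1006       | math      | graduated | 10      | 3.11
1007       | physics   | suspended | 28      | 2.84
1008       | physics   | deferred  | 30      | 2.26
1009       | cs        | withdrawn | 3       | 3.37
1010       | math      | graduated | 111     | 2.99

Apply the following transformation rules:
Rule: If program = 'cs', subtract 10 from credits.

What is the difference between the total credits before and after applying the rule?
10

Step 1: Original sum of credits = 344
Step 2: 1 records have program = 'cs'
Step 3: Each affected record changes by -10
Step 4: Total change = 1 × -10 = -10
Step 5: New sum = 344 + -10 = 334
Step 6: Difference = |334 - 344| = 10
        (Sum decreased by 10)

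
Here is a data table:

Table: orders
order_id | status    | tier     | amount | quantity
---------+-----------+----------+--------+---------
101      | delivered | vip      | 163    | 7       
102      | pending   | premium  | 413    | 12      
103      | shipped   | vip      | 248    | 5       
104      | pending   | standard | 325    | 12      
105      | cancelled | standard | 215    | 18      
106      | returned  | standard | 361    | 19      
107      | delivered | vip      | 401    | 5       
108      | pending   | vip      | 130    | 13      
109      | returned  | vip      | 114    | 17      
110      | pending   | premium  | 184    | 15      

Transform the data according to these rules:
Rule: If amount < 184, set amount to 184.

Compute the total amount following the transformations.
2699

Step 1: 3 records have amount < 184
Step 2: These records originally summed to 407
Step 3: After setting to minimum: 3 × 184 = 552
Step 4: Unaffected records sum: 2147
Step 5: Final sum = 552 + 2147 = 2699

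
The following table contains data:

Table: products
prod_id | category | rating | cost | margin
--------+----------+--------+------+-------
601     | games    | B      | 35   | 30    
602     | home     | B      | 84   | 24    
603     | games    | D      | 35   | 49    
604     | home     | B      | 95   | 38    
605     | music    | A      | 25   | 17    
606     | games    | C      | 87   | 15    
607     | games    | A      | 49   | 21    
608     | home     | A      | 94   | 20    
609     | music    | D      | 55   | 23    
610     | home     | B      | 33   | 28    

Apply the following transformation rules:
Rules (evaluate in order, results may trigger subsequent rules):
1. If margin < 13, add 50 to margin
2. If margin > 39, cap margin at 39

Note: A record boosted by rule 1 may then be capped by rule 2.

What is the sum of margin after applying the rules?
255

Step 1: Apply rule 1 to records with margin < 13
  - 0 records get bonus of 50
  - Of these, 0 records then exceed 39 and get capped
Step 2: Apply rule 2 to records with margin > 39
  - 1 records (original) are capped
Step 3: Calculate final sum = 255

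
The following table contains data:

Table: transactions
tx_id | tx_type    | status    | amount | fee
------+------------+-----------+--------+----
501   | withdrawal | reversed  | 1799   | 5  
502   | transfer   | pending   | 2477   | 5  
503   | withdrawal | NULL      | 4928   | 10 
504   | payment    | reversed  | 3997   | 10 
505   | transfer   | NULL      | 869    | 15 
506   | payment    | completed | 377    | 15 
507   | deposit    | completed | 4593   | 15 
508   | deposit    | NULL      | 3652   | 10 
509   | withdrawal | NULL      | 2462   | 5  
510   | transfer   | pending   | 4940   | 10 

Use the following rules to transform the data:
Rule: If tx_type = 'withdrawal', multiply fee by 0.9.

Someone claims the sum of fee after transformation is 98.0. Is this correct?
Yes, the result is correct.

Step 1: Calculate the correct sum after transformation
Step 2: Apply multiplier 0.9 to records where tx_type = 'withdrawal'
Step 3: Correct result = 98.0
Step 4: Claimed result = 98.0
Step 5: 98.0 = 98.0 ✓
Conclusion: The claimed result is correct.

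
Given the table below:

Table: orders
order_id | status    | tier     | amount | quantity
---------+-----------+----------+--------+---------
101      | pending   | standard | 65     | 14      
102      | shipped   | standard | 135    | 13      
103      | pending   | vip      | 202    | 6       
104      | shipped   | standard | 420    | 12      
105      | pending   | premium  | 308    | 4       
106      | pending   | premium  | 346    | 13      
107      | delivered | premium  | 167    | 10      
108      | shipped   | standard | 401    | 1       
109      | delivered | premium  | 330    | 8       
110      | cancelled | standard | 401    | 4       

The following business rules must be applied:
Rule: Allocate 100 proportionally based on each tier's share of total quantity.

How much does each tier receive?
premium: 41.18, standard: 51.76, vip: 7.06

Step 1: Calculate total quantity = 85
Step 2: Calculate each tier's proportion:
  premium: 35/85 = 41.18% → 41.18
  standard: 44/85 = 51.76% → 51.76
  vip: 6/85 = 7.06% → 7.06
Step 3: Verify: sum of allocations ≈ 100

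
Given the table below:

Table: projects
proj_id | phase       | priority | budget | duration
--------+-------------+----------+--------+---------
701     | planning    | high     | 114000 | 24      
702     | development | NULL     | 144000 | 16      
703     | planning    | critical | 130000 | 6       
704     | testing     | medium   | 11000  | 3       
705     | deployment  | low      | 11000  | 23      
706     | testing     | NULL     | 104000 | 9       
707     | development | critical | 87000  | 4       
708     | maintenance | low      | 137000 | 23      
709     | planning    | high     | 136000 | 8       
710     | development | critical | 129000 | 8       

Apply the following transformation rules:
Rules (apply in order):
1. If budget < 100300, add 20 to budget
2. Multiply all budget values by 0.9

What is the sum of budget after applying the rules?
902754.0

Step 1: Apply Rule 1 - Add 20 to records with budget < 100300
  - 3 records affected: 109000 + (3 × 20) = 109060
  - Unaffected records: 894000
  - Sum after Rule 1: 1003060
Step 2: Apply Rule 2 - Multiply all by 0.9
  - 1003060 × 0.9 = 902754.0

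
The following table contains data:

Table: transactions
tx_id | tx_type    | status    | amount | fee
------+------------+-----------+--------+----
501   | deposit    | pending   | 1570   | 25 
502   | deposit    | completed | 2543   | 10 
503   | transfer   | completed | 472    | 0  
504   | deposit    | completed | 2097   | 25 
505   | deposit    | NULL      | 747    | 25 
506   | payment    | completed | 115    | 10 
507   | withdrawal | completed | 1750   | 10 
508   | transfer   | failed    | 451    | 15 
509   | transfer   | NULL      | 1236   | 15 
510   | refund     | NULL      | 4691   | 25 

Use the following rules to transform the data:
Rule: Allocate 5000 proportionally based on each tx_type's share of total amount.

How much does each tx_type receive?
deposit: 2219.56, payment: 36.69, refund: 1496.62, transfer: 688.81, withdrawal: 558.32

Step 1: Calculate total amount = 15672
Step 2: Calculate each tx_type's proportion:
  deposit: 6957/15672 = 44.39% → 2219.56
  payment: 115/15672 = 0.73% → 36.69
  refund: 4691/15672 = 29.93% → 1496.62
  transfer: 2159/15672 = 13.78% → 688.81
  withdrawal: 1750/15672 = 11.17% → 558.32
Step 3: Verify: sum of allocations ≈ 5000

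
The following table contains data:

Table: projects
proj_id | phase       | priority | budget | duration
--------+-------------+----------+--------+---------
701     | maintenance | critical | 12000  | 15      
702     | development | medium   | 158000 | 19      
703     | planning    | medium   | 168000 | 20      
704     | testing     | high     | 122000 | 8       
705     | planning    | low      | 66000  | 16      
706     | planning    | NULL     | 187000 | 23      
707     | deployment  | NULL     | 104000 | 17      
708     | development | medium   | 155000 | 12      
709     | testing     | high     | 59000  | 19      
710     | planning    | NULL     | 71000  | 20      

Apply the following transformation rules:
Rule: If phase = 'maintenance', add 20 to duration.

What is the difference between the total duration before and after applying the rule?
20

Step 1: Original sum of duration = 169
Step 2: 1 records have phase = 'maintenance'
Step 3: Each affected record changes by 20
Step 4: Total change = 1 × 20 = 20
Step 5: New sum = 169 + 20 = 189
Step 6: Difference = |189 - 169| = 20
        (Sum increased by 20)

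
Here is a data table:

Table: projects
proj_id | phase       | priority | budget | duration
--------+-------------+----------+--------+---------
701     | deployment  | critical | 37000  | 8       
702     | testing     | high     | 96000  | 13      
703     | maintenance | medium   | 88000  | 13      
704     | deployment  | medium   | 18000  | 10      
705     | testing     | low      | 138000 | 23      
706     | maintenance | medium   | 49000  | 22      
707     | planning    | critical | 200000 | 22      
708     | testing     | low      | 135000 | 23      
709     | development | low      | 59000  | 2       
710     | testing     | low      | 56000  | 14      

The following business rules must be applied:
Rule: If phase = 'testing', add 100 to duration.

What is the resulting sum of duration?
550

Step 1: Count records where phase = 'testing': 4
Step 2: Total bonus added: 4 × 100 = 400
Step 3: Original sum of duration: 150
Step 4: Final sum = 150 + 400 = 550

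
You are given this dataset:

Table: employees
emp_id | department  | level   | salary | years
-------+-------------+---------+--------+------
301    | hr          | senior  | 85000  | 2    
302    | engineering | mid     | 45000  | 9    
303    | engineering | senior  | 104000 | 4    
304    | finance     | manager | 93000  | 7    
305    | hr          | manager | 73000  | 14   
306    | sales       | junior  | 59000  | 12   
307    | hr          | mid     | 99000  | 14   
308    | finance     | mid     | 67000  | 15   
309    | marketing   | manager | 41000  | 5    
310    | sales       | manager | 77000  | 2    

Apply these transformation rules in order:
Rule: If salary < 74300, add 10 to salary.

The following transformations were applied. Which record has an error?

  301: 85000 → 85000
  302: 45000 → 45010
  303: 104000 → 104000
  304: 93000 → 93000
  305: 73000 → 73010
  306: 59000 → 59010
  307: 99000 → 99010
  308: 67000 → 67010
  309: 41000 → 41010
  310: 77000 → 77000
Record 307 has an error. The correct transformed value should be 99000, not 99010.

Step 1: Check each record against the rule
Step 2: Record 307 has salary = 99000
Step 3: Since 99000 >= 74300, the bonus should not have been applied
Step 4: Correct value = 99000, but claimed value = 99010
Conclusion: Record 307 has the error.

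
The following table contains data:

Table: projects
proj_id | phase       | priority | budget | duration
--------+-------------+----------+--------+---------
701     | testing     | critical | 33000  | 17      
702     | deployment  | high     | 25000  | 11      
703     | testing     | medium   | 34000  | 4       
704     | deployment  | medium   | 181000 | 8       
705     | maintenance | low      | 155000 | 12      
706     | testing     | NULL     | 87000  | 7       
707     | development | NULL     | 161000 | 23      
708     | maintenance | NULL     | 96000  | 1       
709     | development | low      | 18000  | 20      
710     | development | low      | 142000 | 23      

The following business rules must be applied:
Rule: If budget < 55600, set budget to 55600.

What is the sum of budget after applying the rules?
1044400

Step 1: 4 records have budget < 55600
Step 2: These records originally summed to 110000
Step 3: After setting to minimum: 4 × 55600 = 222400
Step 4: Unaffected records sum: 822000
Step 5: Final sum = 222400 + 822000 = 1044400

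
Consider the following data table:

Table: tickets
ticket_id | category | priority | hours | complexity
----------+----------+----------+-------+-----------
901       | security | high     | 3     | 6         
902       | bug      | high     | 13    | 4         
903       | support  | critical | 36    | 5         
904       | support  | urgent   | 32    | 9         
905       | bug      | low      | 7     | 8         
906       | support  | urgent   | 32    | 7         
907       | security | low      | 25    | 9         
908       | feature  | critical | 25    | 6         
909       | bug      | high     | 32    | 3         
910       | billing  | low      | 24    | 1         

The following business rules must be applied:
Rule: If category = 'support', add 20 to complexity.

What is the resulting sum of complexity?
118

Step 1: Count records where category = 'support': 3
Step 2: Total bonus added: 3 × 20 = 60
Step 3: Original sum of complexity: 58
Step 4: Final sum = 58 + 60 = 118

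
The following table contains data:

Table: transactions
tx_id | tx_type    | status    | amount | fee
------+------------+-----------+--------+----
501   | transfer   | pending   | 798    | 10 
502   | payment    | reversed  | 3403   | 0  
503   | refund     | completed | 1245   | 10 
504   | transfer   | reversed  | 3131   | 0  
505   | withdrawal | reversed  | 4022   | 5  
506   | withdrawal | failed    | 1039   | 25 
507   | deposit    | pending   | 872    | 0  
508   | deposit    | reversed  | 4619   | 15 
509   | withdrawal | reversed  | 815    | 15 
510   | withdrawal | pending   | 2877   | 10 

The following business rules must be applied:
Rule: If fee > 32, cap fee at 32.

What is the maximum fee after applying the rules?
25

Step 1: Original maximum fee = 25
Step 2: Check cap of 32 against maximum
Step 3: No records exceed the cap (max 25 <= cap 32), so no capping applies
Step 4: Maximum after transformation = 25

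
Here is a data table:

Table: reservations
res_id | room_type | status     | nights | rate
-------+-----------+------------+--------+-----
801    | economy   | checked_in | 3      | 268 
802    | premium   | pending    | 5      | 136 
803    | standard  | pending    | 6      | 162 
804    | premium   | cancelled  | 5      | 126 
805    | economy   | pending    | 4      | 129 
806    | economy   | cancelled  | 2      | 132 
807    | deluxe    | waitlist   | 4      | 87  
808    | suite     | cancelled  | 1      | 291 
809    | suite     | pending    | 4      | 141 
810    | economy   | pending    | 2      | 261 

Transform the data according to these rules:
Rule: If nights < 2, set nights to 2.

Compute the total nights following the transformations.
37

Step 1: 1 records have nights < 2
Step 2: These records originally summed to 1
Step 3: After setting to minimum: 1 × 2 = 2
Step 4: Unaffected records sum: 35
Step 5: Final sum = 2 + 35 = 37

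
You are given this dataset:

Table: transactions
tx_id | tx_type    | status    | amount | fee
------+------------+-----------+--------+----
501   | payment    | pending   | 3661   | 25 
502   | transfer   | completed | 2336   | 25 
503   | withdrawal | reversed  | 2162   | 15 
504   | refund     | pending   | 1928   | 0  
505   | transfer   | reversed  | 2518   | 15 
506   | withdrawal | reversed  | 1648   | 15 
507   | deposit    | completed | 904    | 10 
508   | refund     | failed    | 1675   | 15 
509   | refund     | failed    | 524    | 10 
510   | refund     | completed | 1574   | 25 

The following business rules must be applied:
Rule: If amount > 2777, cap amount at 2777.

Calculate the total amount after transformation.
18046

Step 1: 1 records have amount > 2777
Step 2: These records originally summed to 3661
Step 3: After capping: 1 × 2777 = 2777
Step 4: Unaffected records sum: 15269
Step 5: Final sum = 2777 + 15269 = 18046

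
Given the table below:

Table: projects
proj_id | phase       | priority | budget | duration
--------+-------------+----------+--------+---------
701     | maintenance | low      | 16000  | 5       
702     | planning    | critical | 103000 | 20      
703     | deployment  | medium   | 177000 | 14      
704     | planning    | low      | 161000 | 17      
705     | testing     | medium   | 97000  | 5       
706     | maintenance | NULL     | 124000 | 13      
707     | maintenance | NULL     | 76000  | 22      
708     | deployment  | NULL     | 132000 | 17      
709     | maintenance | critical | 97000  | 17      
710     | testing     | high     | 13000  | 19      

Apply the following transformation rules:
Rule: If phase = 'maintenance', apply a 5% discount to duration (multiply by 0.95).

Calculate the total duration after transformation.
146.15

Step 1: Records with phase = 'maintenance' have total duration = 57
Step 2: Apply multiplier: 57 × 0.95 = 54.15
Step 3: Other records total: 92
Step 4: Final sum = 54.15 + 92 = 146.15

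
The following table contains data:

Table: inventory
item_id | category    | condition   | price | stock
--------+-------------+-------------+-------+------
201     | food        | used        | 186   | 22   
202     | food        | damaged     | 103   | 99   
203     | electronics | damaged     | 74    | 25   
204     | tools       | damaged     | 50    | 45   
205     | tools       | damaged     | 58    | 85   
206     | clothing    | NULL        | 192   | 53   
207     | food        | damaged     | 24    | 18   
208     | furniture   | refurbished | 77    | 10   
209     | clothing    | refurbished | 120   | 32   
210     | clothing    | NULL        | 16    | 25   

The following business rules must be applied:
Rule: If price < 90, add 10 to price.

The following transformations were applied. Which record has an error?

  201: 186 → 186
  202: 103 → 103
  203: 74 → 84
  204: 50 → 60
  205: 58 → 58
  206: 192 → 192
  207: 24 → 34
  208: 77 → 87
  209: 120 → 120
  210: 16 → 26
Record 205 has an error. The correct transformed value should be 68, not 58.

Step 1: Check each record against the rule
Step 2: Record 205 has price = 58
Step 3: Since 58 < 90, the bonus should have been applied
Step 4: Correct value = 68, but claimed value = 58
Conclusion: Record 205 has the error.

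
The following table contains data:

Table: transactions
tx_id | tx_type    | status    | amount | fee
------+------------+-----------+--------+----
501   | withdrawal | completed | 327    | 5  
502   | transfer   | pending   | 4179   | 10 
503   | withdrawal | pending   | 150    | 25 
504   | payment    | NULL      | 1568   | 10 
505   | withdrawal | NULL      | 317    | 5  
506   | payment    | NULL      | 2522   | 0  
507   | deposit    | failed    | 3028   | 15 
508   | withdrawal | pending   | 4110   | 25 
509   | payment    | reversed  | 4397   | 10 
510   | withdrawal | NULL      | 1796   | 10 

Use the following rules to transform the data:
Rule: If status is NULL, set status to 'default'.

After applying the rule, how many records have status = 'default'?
4

Step 1: Count records where status IS NULL
Step 2: Found 4 records with NULL status
Step 3: These records will have status set to 'default'
Step 4: Records already having status = 'default': 0
Step 5: Answer: 4 + 0 = 4 records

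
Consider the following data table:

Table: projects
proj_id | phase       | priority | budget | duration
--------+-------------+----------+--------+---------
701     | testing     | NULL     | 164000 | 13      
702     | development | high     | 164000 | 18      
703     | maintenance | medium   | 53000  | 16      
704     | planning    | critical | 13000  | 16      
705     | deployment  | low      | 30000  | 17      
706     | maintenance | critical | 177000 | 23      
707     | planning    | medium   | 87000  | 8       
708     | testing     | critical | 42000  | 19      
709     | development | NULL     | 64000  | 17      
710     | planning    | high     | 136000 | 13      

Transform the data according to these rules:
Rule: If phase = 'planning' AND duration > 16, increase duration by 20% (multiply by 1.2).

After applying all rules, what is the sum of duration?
160

Step 1: Find records where phase = 'planning' AND duration > 16
Step 2: 0 records match, summing to 0
Step 3: After multiplier: 0 × 1.2 = 0.0
Step 4: Unaffected records sum: 160
Step 5: Final sum = 0.0 + 160 = 160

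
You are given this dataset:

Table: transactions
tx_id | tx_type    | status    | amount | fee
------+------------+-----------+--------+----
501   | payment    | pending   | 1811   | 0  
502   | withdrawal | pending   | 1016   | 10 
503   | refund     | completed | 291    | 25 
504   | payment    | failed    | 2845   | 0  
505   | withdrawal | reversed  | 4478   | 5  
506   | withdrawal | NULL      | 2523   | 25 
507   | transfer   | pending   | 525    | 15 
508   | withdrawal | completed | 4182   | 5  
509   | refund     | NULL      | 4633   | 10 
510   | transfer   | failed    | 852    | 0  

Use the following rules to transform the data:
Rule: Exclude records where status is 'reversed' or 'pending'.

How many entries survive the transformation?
6

Step 1: Count records to exclude
  - 1 (reversed) + 3 (pending) = 4 records
Step 2: Total records: 10
Step 3: Remaining = 10 - 4 = 6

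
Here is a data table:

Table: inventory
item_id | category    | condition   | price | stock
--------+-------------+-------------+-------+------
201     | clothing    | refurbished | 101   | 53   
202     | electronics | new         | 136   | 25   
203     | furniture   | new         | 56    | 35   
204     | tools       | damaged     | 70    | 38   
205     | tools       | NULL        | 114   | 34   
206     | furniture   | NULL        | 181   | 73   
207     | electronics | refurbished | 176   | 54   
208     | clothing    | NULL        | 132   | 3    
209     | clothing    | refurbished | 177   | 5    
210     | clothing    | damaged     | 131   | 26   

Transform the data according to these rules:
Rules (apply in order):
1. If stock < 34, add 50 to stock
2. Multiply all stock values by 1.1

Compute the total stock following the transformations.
600.6

Step 1: Apply Rule 1 - Add 50 to records with stock < 34
  - 4 records affected: 59 + (4 × 50) = 259
  - Unaffected records: 287
  - Sum after Rule 1: 546
Step 2: Apply Rule 2 - Multiply all by 1.1
  - 546 × 1.1 = 600.6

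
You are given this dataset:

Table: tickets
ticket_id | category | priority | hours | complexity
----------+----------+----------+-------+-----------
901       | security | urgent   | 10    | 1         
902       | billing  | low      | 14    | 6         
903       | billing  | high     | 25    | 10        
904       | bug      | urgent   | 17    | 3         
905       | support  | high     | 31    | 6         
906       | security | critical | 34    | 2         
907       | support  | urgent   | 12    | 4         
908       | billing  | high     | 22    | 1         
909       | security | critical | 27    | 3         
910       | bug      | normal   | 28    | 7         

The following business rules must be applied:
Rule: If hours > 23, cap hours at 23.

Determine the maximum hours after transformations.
23

Step 1: Original maximum hours = 34
Step 2: Apply cap at 23
Step 3: 5 records had hours > 23 and were capped
Step 4: Maximum after transformation = 23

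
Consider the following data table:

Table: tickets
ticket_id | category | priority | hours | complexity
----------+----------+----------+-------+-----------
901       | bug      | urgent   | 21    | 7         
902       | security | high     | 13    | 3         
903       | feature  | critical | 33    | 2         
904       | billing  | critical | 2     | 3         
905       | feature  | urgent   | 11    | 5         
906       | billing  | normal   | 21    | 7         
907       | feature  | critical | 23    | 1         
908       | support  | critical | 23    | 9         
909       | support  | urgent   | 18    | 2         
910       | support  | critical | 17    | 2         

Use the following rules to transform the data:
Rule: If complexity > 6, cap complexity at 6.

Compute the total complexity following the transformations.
36

Step 1: 3 records have complexity > 6
Step 2: These records originally summed to 23
Step 3: After capping: 3 × 6 = 18
Step 4: Unaffected records sum: 18
Step 5: Final sum = 18 + 18 = 36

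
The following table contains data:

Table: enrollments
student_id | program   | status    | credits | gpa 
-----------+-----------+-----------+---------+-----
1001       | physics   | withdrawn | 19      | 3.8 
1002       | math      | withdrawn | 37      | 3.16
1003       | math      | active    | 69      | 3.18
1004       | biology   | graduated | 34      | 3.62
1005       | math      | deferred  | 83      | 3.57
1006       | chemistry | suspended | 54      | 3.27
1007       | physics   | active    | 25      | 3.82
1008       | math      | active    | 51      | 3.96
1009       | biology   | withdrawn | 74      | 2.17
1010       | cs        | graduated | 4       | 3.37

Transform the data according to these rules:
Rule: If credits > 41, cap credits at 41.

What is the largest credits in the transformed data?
41

Step 1: Original maximum credits = 83
Step 2: Apply cap at 41
Step 3: 5 records had credits > 41 and were capped
Step 4: Maximum after transformation = 41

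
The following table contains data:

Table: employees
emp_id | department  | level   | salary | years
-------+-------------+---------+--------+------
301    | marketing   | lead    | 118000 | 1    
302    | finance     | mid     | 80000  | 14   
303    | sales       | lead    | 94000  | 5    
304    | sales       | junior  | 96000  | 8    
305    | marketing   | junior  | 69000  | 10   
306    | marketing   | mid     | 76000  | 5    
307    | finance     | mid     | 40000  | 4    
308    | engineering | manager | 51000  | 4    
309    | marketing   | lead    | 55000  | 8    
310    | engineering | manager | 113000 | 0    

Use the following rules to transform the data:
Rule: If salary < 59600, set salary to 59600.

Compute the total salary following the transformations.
824800

Step 1: 3 records have salary < 59600
Step 2: These records originally summed to 146000
Step 3: After setting to minimum: 3 × 59600 = 178800
Step 4: Unaffected records sum: 646000
Step 5: Final sum = 178800 + 646000 = 824800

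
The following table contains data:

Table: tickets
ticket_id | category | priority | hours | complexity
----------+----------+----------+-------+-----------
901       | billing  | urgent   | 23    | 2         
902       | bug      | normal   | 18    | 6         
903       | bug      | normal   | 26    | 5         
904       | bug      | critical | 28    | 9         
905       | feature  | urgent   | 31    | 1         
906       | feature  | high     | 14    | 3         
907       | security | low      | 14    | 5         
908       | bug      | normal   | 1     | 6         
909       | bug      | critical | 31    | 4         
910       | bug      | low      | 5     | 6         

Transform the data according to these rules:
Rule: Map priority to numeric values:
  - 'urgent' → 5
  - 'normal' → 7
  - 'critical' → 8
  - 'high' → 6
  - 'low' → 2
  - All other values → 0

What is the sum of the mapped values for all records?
57

Step 1: Apply mapping to each record
Step 2: Count by status:
  'urgent': 2 records × 5 = 10
  'normal': 3 records × 7 = 21
  'critical': 2 records × 8 = 16
  'high': 1 records × 6 = 6
  'low': 2 records × 2 = 4
Step 3: Sum all mapped values = 57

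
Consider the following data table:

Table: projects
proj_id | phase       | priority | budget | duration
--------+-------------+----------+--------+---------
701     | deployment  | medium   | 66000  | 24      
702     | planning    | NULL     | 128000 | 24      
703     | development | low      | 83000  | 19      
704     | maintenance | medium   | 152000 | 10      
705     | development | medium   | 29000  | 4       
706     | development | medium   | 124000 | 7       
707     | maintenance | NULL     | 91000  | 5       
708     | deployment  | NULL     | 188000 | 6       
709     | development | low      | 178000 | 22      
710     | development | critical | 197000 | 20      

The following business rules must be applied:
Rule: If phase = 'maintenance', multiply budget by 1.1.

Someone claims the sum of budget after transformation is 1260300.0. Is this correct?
Yes, the result is correct.

Step 1: Calculate the correct sum after transformation
Step 2: Apply multiplier 1.1 to records where phase = 'maintenance'
Step 3: Correct result = 1260300.0
Step 4: Claimed result = 1260300.0
Step 5: 1260300.0 = 1260300.0 ✓
Conclusion: The claimed result is correct.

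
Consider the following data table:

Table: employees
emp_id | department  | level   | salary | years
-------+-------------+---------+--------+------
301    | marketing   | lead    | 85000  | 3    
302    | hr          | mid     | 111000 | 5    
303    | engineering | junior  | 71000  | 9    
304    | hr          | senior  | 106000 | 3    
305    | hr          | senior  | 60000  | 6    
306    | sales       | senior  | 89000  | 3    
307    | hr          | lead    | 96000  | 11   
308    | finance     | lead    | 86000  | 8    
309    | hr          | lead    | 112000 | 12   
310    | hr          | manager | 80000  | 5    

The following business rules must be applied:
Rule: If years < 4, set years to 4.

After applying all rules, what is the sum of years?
68

Step 1: 3 records have years < 4
Step 2: These records originally summed to 9
Step 3: After setting to minimum: 3 × 4 = 12
Step 4: Unaffected records sum: 56
Step 5: Final sum = 12 + 56 = 68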